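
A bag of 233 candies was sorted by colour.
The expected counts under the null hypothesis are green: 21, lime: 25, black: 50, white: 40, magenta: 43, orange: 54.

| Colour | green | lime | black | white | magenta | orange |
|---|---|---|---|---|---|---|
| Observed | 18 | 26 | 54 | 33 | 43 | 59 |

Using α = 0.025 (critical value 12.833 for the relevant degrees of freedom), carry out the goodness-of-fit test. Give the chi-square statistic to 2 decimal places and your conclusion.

cat          O        E   (O−E)²/E
green       18       21      0.429
lime        26       25      0.040
black       54       50      0.320
white       33       40      1.225
magenta     43       43      0.000
orange      59       54      0.463
Sum = 2.48
df = 5. Since 2.48 < 12.833, we do not reject H₀.

2.48; do not reject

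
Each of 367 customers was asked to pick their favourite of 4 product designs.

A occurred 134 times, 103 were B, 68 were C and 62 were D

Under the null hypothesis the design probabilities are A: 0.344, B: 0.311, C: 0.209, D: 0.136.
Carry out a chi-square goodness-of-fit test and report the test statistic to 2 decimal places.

Expected counts E_i = n·p_i: 367×0.344 = 126.248, 367×0.311 = 114.137, 367×0.209 = 76.703, 367×0.136 = 49.912.
χ² = (134−126.248)²/126.248 + (103−114.137)²/114.137 + (68−76.703)²/76.703 + (62−49.912)²/49.912
   = 0.476 + 1.087 + 0.987 + 2.928
Sum = 5.48

5.48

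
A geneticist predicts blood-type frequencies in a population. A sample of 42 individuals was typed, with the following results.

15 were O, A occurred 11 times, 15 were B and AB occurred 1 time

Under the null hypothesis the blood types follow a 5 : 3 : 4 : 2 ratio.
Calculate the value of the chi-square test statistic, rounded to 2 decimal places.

5.36

Ratio total = 14. Expected counts: 42×5/14 = 15, 42×3/14 = 9, 42×4/14 = 12, 42×2/14 = 6.
O: (15 − 15)²/15 = 0/15 = 0.000
A: (11 − 9)²/9 = 4/9 = 0.444
B: (15 − 12)²/12 = 9/12 = 0.750
AB: (1 − 6)²/6 = 25/6 = 4.167
Sum = 5.36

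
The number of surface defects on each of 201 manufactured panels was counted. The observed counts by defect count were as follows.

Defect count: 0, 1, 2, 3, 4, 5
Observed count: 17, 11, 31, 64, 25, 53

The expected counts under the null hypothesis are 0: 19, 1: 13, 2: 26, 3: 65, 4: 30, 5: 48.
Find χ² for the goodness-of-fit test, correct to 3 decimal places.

2.849

cat         O        E   (O−E)²/E
0          17       19     0.2105
1          11       13     0.3077
2          31       26     0.9615
3          64       65     0.0154
4          25       30     0.8333
5          53       48     0.5208
Sum = 2.849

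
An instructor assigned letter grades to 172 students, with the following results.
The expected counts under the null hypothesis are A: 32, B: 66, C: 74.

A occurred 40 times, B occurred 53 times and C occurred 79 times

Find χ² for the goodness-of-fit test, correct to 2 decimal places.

4.90

cat         O        E   (O−E)²/E
A          40       32      2.000
B          53       66      2.561
C          79       74      0.338
Sum = 4.90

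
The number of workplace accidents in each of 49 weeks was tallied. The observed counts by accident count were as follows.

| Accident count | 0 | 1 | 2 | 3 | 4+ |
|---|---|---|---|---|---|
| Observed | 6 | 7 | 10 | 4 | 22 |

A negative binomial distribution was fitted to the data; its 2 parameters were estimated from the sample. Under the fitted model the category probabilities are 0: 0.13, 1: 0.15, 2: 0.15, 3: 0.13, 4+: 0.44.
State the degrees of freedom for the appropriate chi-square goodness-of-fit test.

There are k = 5 categories and 2 parameters estimated from the data, so df = 5 − 1 − 2 = 2.

2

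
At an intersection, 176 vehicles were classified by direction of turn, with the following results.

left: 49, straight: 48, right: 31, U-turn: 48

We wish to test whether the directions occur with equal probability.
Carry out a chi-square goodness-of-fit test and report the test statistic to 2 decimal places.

5.14

Under H₀ each category has probability 1/4, so each expected count is 176/4 = 44.
χ² = (49−44)²/44 + (48−44)²/44 + (31−44)²/44 + (48−44)²/44
   = 0.568 + 0.364 + 3.841 + 0.364
Sum = 5.14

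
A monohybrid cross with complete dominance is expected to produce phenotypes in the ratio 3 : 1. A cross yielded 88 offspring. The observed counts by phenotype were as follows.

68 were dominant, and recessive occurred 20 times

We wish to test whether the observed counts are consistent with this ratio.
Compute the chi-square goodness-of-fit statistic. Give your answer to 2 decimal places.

0.24

Ratio total = 4. Expected counts: 88×3/4 = 66, 88×1/4 = 22.
dominant: (68 − 66)²/66 = 4/66 = 0.061
recessive: (20 − 22)²/22 = 4/22 = 0.182
Sum = 0.24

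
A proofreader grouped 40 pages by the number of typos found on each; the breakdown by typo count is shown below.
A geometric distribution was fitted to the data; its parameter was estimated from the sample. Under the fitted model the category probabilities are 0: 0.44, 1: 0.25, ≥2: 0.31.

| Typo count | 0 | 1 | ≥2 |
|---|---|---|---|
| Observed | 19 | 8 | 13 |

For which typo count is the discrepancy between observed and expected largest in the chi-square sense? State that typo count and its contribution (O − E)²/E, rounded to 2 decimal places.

1, 0.40

Expected counts E_i = n·p_i: 40×0.44 = 17.6, 40×0.25 = 10, 40×0.31 = 12.4.
0: (19 − 17.6)²/17.6 = 1.96/17.6 = 0.111
1: (8 − 10)²/10 = 4/10 = 0.400
≥2: (13 − 12.4)²/12.4 = 0.36/12.4 = 0.029
The largest term is for 1: 0.40.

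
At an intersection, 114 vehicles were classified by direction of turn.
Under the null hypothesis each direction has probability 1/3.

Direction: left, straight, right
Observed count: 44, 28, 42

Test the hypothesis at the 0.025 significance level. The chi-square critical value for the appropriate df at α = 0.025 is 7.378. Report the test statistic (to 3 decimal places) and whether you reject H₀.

Under H₀ each category has probability 1/3, so each expected count is 114/3 = 38.
cat           O        E   (O−E)²/E
left         44       38     0.9474
straight     28       38     2.6316
right        42       38     0.4211
Sum = 4.000
df = 2. Since 4.000 < 7.378, we do not reject H₀.

4.000; do not reject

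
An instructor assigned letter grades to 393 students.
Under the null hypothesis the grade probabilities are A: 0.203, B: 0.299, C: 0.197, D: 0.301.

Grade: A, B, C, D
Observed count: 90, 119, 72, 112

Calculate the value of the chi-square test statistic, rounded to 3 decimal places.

2.043

Expected counts E_i = n·p_i: 393×0.203 = 79.779, 393×0.299 = 117.507, 393×0.197 = 77.421, 393×0.301 = 118.293.
cat         O        E   (O−E)²/E
A          90   79.779     1.3095
B         119  117.507     0.0190
C          72   77.421     0.3796
D         112  118.293     0.3348
Sum = 2.043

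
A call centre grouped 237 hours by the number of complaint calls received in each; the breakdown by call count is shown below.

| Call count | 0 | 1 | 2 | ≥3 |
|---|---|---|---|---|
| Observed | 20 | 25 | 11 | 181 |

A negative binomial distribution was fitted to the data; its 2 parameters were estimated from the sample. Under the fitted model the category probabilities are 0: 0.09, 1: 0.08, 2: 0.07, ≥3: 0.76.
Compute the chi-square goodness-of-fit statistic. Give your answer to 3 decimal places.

Expected counts E_i = n·p_i: 237×0.09 = 21.33, 237×0.08 = 18.96, 237×0.07 = 16.59, 237×0.76 = 180.12.
χ² = (20−21.33)²/21.33 + (25−18.96)²/18.96 + (11−16.59)²/16.59 + (181−180.12)²/180.12
   = 0.0829 + 1.9241 + 1.8836 + 0.0043
Sum = 3.895

3.895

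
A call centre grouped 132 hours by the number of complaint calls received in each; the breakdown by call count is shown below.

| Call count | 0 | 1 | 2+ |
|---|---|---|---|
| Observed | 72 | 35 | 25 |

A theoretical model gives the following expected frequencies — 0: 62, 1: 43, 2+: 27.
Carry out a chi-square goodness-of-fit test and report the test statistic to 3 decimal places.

3.249

cat         O        E   (O−E)²/E
0          72       62     1.6129
1          35       43     1.4884
2+         25       27     0.1481
Sum = 3.249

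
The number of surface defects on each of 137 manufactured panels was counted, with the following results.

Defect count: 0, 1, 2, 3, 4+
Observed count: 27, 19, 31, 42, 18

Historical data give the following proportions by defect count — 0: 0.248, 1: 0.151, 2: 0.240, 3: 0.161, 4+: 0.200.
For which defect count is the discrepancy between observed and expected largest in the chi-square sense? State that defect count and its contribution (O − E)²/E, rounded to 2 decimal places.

Expected counts E_i = n·p_i: 137×0.248 = 33.976, 137×0.151 = 20.687, 137×0.240 = 32.88, 137×0.161 = 22.057, 137×0.200 = 27.4.
cat         O        E   (O−E)²/E
0          27   33.976      1.432
1          19   20.687      0.138
2          31    32.88      0.107
3          42   22.057     18.032
4+         18     27.4      3.225
The largest term is for 3: 18.03.

3, 18.03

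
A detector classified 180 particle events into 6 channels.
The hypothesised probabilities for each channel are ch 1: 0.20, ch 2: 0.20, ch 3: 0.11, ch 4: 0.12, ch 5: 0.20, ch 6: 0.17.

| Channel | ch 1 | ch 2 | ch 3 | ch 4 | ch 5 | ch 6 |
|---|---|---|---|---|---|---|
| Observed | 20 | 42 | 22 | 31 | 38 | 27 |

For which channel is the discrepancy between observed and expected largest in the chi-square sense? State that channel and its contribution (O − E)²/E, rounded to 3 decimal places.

ch 1, 7.111

Expected counts E_i = n·p_i: 180×0.20 = 36, 180×0.20 = 36, 180×0.11 = 19.8, 180×0.12 = 21.6, 180×0.20 = 36, 180×0.17 = 30.6.
cat         O        E   (O−E)²/E
ch 1       20       36     7.1111
ch 2       42       36     1.0000
ch 3       22     19.8     0.2444
ch 4       31     21.6     4.0907
ch 5       38       36     0.1111
ch 6       27     30.6     0.4235
The largest term is for ch 1: 7.111.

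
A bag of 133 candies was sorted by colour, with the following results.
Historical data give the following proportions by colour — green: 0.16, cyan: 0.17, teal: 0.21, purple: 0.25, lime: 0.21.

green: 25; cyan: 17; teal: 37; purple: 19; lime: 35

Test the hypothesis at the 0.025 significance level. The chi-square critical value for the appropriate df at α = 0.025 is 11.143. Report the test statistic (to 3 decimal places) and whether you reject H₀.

12.884; reject

Expected counts E_i = n·p_i: 133×0.16 = 21.28, 133×0.17 = 22.61, 133×0.21 = 27.93, 133×0.25 = 33.25, 133×0.21 = 27.93.
cat         O        E   (O−E)²/E
green      25    21.28     0.6503
cyan       17    22.61     1.3920
teal       37    27.93     2.9454
purple     19    33.25     6.1071
lime       35    27.93     1.7896
Sum = 12.884
df = 4. Since 12.884 > 11.143, we reject H₀.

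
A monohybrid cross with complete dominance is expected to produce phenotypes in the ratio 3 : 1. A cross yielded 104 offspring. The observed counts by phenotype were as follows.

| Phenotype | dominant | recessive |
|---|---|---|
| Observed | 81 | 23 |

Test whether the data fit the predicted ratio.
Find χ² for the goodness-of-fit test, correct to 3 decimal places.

Ratio total = 4. Expected counts: 104×3/4 = 78, 104×1/4 = 26.
χ² = (81−78)²/78 + (23−26)²/26
   = 0.1154 + 0.3462
Sum = 0.462

0.462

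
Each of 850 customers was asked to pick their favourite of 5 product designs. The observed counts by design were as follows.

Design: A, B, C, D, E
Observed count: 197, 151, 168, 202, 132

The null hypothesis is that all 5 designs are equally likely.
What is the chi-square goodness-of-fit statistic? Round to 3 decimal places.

20.953

Under H₀ each category has probability 1/5, so each expected count is 850/5 = 170.
cat         O        E   (O−E)²/E
A         197      170     4.2882
B         151      170     2.1235
C         168      170     0.0235
D         202      170     6.0235
E         132      170     8.4941
Sum = 20.953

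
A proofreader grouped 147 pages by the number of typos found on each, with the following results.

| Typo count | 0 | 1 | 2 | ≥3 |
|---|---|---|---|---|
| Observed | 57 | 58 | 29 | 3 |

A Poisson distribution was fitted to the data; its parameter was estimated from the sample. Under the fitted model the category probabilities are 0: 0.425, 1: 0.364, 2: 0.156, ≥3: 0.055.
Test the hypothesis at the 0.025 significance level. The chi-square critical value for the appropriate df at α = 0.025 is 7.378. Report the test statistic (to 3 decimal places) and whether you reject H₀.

5.661; do not reject

Expected counts E_i = n·p_i: 147×0.425 = 62.475, 147×0.364 = 53.508, 147×0.156 = 22.932, 147×0.055 = 8.085.
0: (57 − 62.475)²/62.475 = 29.975625/62.475 = 0.4798
1: (58 − 53.508)²/53.508 = 20.178064/53.508 = 0.3771
2: (29 − 22.932)²/22.932 = 36.820624/22.932 = 1.6056
≥3: (3 − 8.085)²/8.085 = 25.857225/8.085 = 3.1982
Sum = 5.661
df = 2. Since 5.661 < 7.378, we do not reject H₀.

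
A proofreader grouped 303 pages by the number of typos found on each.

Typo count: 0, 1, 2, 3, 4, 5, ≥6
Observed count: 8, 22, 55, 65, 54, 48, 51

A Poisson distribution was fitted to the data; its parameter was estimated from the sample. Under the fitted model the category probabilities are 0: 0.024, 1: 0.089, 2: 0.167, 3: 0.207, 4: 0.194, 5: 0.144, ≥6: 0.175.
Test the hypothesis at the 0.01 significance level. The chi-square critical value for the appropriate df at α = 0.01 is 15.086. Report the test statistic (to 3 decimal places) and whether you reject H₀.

2.357; do not reject

Expected counts E_i = n·p_i: 303×0.024 = 7.272, 303×0.089 = 26.967, 303×0.167 = 50.601, 303×0.207 = 62.721, 303×0.194 = 58.782, 303×0.144 = 43.632, 303×0.175 = 53.025.
0: (8 − 7.272)²/7.272 = 0.529984/7.272 = 0.0729
1: (22 − 26.967)²/26.967 = 24.671089/26.967 = 0.9149
2: (55 − 50.601)²/50.601 = 19.351201/50.601 = 0.3824
3: (65 − 62.721)²/62.721 = 5.193841/62.721 = 0.0828
4: (54 − 58.782)²/58.782 = 22.867524/58.782 = 0.3890
5: (48 − 43.632)²/43.632 = 19.079424/43.632 = 0.4373
≥6: (51 − 53.025)²/53.025 = 4.100625/53.025 = 0.0773
Sum = 2.357
df = 5. Since 2.357 < 15.086, we do not reject H₀.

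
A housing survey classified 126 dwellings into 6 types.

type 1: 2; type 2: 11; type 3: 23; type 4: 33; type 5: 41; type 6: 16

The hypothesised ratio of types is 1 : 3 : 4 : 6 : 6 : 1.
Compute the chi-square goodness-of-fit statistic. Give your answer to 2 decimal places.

Ratio total = 21. Expected counts: 126×1/21 = 6, 126×3/21 = 18, 126×4/21 = 24, 126×6/21 = 36, 126×6/21 = 36, 126×1/21 = 6.
type 1: (2 − 6)²/6 = 16/6 = 2.667
type 2: (11 − 18)²/18 = 49/18 = 2.722
type 3: (23 − 24)²/24 = 1/24 = 0.042
type 4: (33 − 36)²/36 = 9/36 = 0.250
type 5: (41 − 36)²/36 = 25/36 = 0.694
type 6: (16 − 6)²/6 = 100/6 = 16.667
Sum = 23.04

23.04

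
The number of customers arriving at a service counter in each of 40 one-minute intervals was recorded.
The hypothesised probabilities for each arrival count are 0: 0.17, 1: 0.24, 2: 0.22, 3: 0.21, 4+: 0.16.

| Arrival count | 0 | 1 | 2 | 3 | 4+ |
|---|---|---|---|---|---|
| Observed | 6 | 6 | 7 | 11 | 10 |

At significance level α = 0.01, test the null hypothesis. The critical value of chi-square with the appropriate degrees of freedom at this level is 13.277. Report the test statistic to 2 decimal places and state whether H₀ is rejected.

Expected counts E_i = n·p_i: 40×0.17 = 6.8, 40×0.24 = 9.6, 40×0.22 = 8.8, 40×0.21 = 8.4, 40×0.16 = 6.4.
cat         O        E   (O−E)²/E
0           6      6.8      0.094
1           6      9.6      1.350
2           7      8.8      0.368
3          11      8.4      0.805
4+         10      6.4      2.025
Sum = 4.64
df = 4. Since 4.64 < 13.277, we do not reject H₀.

4.64; do not reject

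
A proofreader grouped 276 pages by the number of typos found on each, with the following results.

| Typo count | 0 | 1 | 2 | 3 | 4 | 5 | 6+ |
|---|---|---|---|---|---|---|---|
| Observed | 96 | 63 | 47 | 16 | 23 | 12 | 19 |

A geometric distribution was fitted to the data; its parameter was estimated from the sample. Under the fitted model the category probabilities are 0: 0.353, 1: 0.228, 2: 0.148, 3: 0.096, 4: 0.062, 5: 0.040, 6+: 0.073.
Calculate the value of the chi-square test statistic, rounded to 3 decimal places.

Expected counts E_i = n·p_i: 276×0.353 = 97.428, 276×0.228 = 62.928, 276×0.148 = 40.848, 276×0.096 = 26.496, 276×0.062 = 17.112, 276×0.040 = 11.04, 276×0.073 = 20.148.
cat         O        E   (O−E)²/E
0          96   97.428     0.0209
1          63   62.928     0.0001
2          47   40.848     0.9265
3          16   26.496     4.1578
4          23   17.112     2.0260
5          12    11.04     0.0835
6+         19   20.148     0.0654
Sum = 7.280

7.280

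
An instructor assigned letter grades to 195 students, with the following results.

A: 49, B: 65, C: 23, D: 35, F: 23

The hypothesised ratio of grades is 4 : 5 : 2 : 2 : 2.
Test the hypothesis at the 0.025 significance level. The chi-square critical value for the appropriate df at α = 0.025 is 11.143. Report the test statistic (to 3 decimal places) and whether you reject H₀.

3.981; do not reject

Ratio total = 15. Expected counts: 195×4/15 = 52, 195×5/15 = 65, 195×2/15 = 26, 195×2/15 = 26, 195×2/15 = 26.
χ² = (49−52)²/52 + (65−65)²/65 + (23−26)²/26 + (35−26)²/26 + (23−26)²/26
   = 0.1731 + 0.0000 + 0.3462 + 3.1154 + 0.3462
Sum = 3.981
df = 4. Since 3.981 < 11.143, we do not reject H₀.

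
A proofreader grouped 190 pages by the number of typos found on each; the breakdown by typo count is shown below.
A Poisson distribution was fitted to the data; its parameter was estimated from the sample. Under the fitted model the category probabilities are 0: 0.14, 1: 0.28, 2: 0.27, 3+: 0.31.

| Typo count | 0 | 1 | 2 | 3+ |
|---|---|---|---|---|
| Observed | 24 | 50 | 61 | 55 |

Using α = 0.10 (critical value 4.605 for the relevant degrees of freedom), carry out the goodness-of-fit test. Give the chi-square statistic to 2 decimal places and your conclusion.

2.54; do not reject

Expected counts E_i = n·p_i: 190×0.14 = 26.6, 190×0.28 = 53.2, 190×0.27 = 51.3, 190×0.31 = 58.9.
cat         O        E   (O−E)²/E
0          24     26.6      0.254
1          50     53.2      0.192
2          61     51.3      1.834
3+         55     58.9      0.258
Sum = 2.54
df = 2. Since 2.54 < 4.605, we do not reject H₀.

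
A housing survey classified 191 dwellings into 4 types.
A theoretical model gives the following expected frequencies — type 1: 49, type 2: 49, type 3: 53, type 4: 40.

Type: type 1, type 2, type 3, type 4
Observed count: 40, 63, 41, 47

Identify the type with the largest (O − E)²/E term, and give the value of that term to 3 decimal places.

type 2, 4.000

χ² = (40−49)²/49 + (63−49)²/49 + (41−53)²/53 + (47−40)²/40
   = 1.6531 + 4.0000 + 2.7170 + 1.2250
The largest term is for type 2: 4.000.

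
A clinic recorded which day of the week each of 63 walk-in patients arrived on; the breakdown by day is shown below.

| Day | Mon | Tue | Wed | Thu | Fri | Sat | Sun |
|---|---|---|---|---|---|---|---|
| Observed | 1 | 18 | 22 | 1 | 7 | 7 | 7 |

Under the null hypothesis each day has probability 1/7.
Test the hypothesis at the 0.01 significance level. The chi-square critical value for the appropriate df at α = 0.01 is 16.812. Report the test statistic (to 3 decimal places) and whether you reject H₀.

Expected count for each of the 7 categories: 63/7 = 9.
Mon: (1 − 9)²/9 = 64/9 = 7.1111
Tue: (18 − 9)²/9 = 81/9 = 9.0000
Wed: (22 − 9)²/9 = 169/9 = 18.7778
Thu: (1 − 9)²/9 = 64/9 = 7.1111
Fri: (7 − 9)²/9 = 4/9 = 0.4444
Sat: (7 − 9)²/9 = 4/9 = 0.4444
Sun: (7 − 9)²/9 = 4/9 = 0.4444
Sum = 43.333
df = 6. Since 43.333 > 16.812, we reject H₀.

43.333; reject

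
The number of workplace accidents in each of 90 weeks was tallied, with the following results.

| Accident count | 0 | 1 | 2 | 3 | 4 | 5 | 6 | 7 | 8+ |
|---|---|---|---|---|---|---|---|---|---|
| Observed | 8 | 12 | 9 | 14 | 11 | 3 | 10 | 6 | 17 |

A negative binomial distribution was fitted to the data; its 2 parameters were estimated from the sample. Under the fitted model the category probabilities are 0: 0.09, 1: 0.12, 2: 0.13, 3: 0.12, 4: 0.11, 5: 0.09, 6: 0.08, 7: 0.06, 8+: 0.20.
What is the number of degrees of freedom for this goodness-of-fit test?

There are k = 9 categories and 2 parameters estimated from the data, so df = 9 − 1 − 2 = 6.

6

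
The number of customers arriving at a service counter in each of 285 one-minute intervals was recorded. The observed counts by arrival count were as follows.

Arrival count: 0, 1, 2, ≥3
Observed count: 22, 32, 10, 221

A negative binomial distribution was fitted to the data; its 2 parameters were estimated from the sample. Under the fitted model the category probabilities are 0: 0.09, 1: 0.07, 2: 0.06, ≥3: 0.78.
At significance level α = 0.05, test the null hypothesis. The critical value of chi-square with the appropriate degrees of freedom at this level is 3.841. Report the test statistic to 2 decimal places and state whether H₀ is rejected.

10.75; reject

Expected counts E_i = n·p_i: 285×0.09 = 25.65, 285×0.07 = 19.95, 285×0.06 = 17.1, 285×0.78 = 222.3.
0: (22 − 25.65)²/25.65 = 13.3225/25.65 = 0.519
1: (32 − 19.95)²/19.95 = 145.2025/19.95 = 7.278
2: (10 − 17.1)²/17.1 = 50.41/17.1 = 2.948
≥3: (221 − 222.3)²/222.3 = 1.69/222.3 = 0.008
Sum = 10.75
df = 1. Since 10.75 > 3.841, we reject H₀.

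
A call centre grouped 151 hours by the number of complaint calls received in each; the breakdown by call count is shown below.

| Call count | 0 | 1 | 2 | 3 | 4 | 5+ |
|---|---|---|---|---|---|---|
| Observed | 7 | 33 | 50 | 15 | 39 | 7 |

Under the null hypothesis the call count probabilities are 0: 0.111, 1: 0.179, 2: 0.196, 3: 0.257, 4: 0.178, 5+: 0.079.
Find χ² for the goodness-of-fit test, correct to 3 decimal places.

43.179

Expected counts E_i = n·p_i: 151×0.111 = 16.761, 151×0.179 = 27.029, 151×0.196 = 29.596, 151×0.257 = 38.807, 151×0.178 = 26.878, 151×0.079 = 11.929.
cat         O        E   (O−E)²/E
0           7   16.761     5.6845
1          33   27.029     1.3191
2          50   29.596    14.0669
3          15   38.807    14.6049
4          39   26.878     5.4670
5+          7   11.929     2.0366
Sum = 43.179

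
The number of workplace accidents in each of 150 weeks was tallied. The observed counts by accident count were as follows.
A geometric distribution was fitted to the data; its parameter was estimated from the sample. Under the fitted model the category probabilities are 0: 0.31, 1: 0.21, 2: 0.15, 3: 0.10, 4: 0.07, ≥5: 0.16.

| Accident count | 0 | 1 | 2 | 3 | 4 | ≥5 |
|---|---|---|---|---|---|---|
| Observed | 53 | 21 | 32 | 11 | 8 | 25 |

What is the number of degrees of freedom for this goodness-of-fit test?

4

There are k = 6 categories and 1 parameter estimated from the data, so df = 6 − 1 − 1 = 4.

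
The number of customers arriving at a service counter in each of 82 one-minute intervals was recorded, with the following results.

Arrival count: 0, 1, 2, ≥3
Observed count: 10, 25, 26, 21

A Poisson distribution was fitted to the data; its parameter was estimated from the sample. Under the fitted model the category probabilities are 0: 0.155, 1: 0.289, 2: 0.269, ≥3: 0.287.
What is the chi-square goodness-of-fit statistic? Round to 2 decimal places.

Expected counts E_i = n·p_i: 82×0.155 = 12.71, 82×0.289 = 23.698, 82×0.269 = 22.058, 82×0.287 = 23.534.
0: (10 − 12.71)²/12.71 = 7.3441/12.71 = 0.578
1: (25 − 23.698)²/23.698 = 1.695204/23.698 = 0.072
2: (26 − 22.058)²/22.058 = 15.539364/22.058 = 0.704
≥3: (21 − 23.534)²/23.534 = 6.421156/23.534 = 0.273
Sum = 1.63

1.63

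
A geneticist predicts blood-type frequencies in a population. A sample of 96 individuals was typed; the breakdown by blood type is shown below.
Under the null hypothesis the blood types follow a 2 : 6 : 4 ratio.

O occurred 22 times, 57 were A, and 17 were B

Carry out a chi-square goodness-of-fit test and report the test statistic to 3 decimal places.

Ratio total = 12. Expected counts: 96×2/12 = 16, 96×6/12 = 48, 96×4/12 = 32.
O: (22 − 16)²/16 = 36/16 = 2.2500
A: (57 − 48)²/48 = 81/48 = 1.6875
B: (17 − 32)²/32 = 225/32 = 7.0313
Sum = 10.969

10.969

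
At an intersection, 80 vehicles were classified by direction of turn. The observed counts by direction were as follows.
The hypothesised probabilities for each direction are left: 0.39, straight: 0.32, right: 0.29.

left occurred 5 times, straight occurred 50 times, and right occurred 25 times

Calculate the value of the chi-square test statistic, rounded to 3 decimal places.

Expected counts E_i = n·p_i: 80×0.39 = 31.2, 80×0.32 = 25.6, 80×0.29 = 23.2.
cat           O        E   (O−E)²/E
left          5     31.2    22.0013
straight     50     25.6    23.2563
right        25     23.2     0.1397
Sum = 45.397

45.397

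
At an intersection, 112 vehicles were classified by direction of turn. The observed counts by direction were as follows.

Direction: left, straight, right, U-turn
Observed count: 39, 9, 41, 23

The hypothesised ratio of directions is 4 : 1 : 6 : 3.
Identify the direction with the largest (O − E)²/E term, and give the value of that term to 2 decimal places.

left, 1.53

Ratio total = 14. Expected counts: 112×4/14 = 32, 112×1/14 = 8, 112×6/14 = 48, 112×3/14 = 24.
cat           O        E   (O−E)²/E
left         39       32      1.531
straight      9        8      0.125
right        41       48      1.021
U-turn       23       24      0.042
The largest term is for left: 1.53.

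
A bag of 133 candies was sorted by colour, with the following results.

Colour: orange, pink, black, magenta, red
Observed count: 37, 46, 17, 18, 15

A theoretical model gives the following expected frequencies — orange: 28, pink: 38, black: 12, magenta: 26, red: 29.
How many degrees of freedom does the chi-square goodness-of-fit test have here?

4

There are k = 5 categories and no parameters were estimated from the data, so df = 5 − 1 = 4.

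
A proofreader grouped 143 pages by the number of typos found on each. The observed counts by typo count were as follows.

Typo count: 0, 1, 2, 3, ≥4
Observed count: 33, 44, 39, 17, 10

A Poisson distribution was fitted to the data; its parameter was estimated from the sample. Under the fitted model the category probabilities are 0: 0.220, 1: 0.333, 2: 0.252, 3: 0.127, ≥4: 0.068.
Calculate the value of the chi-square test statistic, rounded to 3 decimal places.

0.676

Expected counts E_i = n·p_i: 143×0.220 = 31.46, 143×0.333 = 47.619, 143×0.252 = 36.036, 143×0.127 = 18.161, 143×0.068 = 9.724.
χ² = (33−31.46)²/31.46 + (44−47.619)²/47.619 + (39−36.036)²/36.036 + (17−18.161)²/18.161 + (10−9.724)²/9.724
   = 0.0754 + 0.2750 + 0.2438 + 0.0742 + 0.0078
Sum = 0.676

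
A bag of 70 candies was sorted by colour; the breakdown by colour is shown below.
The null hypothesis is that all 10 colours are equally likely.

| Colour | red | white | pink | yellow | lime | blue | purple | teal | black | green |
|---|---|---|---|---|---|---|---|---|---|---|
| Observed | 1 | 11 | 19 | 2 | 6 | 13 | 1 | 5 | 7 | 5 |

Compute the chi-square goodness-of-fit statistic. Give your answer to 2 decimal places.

43.14

Expected count for each of the 10 categories: 70/10 = 7.
cat         O        E   (O−E)²/E
red         1        7      5.143
white      11        7      2.286
pink       19        7     20.571
yellow      2        7      3.571
lime        6        7      0.143
blue       13        7      5.143
purple      1        7      5.143
teal        5        7      0.571
black       7        7      0.000
green       5        7      0.571
Sum = 43.14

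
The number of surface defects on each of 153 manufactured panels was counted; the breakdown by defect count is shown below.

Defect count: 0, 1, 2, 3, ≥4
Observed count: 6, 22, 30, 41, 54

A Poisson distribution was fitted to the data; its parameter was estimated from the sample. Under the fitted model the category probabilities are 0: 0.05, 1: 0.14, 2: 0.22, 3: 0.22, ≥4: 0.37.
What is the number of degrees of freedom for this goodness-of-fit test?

3

There are k = 5 categories and 1 parameter estimated from the data, so df = 5 − 1 − 1 = 3.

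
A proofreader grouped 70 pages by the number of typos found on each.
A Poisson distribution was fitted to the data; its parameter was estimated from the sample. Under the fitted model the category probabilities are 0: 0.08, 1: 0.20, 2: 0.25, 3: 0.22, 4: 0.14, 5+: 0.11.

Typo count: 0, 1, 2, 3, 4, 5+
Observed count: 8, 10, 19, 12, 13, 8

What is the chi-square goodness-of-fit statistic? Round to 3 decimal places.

4.107

Expected counts E_i = n·p_i: 70×0.08 = 5.6, 70×0.20 = 14, 70×0.25 = 17.5, 70×0.22 = 15.4, 70×0.14 = 9.8, 70×0.11 = 7.7.
χ² = (8−5.6)²/5.6 + (10−14)²/14 + (19−17.5)²/17.5 + (12−15.4)²/15.4 + (13−9.8)²/9.8 + (8−7.7)²/7.7
   = 1.0286 + 1.1429 + 0.1286 + 0.7506 + 1.0449 + 0.0117
Sum = 4.107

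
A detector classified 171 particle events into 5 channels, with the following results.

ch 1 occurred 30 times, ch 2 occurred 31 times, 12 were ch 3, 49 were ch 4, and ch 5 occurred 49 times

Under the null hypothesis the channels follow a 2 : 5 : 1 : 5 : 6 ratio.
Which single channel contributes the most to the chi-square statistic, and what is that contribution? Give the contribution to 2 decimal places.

ch 1, 8.00

Ratio total = 19. Expected counts: 171×2/19 = 18, 171×5/19 = 45, 171×1/19 = 9, 171×5/19 = 45, 171×6/19 = 54.
cat         O        E   (O−E)²/E
ch 1       30       18      8.000
ch 2       31       45      4.356
ch 3       12        9      1.000
ch 4       49       45      0.356
ch 5       49       54      0.463
The largest term is for ch 1: 8.00.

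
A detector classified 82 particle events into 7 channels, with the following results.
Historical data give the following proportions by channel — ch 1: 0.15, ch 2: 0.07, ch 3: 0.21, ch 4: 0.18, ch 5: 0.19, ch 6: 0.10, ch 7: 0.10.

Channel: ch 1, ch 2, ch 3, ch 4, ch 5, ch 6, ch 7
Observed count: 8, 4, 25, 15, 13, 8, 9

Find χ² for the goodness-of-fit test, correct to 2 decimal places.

Expected counts E_i = n·p_i: 82×0.15 = 12.3, 82×0.07 = 5.74, 82×0.21 = 17.22, 82×0.18 = 14.76, 82×0.19 = 15.58, 82×0.10 = 8.2, 82×0.10 = 8.2.
ch 1: (8 − 12.3)²/12.3 = 18.49/12.3 = 1.503
ch 2: (4 − 5.74)²/5.74 = 3.0276/5.74 = 0.527
ch 3: (25 − 17.22)²/17.22 = 60.5284/17.22 = 3.515
ch 4: (15 − 14.76)²/14.76 = 0.0576/14.76 = 0.004
ch 5: (13 − 15.58)²/15.58 = 6.6564/15.58 = 0.427
ch 6: (8 − 8.2)²/8.2 = 0.04/8.2 = 0.005
ch 7: (9 − 8.2)²/8.2 = 0.64/8.2 = 0.078
Sum = 6.06

6.06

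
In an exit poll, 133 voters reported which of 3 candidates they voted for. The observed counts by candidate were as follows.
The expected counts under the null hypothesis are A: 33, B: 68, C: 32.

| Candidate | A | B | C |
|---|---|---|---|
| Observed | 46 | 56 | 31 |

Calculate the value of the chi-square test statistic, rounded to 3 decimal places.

A: (46 − 33)²/33 = 169/33 = 5.1212
B: (56 − 68)²/68 = 144/68 = 2.1176
C: (31 − 32)²/32 = 1/32 = 0.0313
Sum = 7.270

7.270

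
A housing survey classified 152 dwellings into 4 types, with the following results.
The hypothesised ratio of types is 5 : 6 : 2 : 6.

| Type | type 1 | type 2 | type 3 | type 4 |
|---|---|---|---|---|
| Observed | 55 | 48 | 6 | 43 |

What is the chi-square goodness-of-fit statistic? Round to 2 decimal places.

12.40

Ratio total = 19. Expected counts: 152×5/19 = 40, 152×6/19 = 48, 152×2/19 = 16, 152×6/19 = 48.
χ² = (55−40)²/40 + (48−48)²/48 + (6−16)²/16 + (43−48)²/48
   = 5.625 + 0.000 + 6.250 + 0.521
Sum = 12.40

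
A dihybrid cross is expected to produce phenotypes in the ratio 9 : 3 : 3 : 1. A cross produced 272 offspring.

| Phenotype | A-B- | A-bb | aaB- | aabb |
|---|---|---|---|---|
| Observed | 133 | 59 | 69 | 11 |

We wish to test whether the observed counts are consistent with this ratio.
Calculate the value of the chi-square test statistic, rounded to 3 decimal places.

12.340

Ratio total = 16. Expected counts: 272×9/16 = 153, 272×3/16 = 51, 272×3/16 = 51, 272×1/16 = 17.
cat         O        E   (O−E)²/E
A-B-      133      153     2.6144
A-bb       59       51     1.2549
aaB-       69       51     6.3529
aabb       11       17     2.1176
Sum = 12.340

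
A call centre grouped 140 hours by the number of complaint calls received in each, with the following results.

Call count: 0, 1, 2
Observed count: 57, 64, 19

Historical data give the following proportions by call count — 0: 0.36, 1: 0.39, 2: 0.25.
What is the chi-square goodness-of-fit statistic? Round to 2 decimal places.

9.80

Expected counts E_i = n·p_i: 140×0.36 = 50.4, 140×0.39 = 54.6, 140×0.25 = 35.
χ² = (57−50.4)²/50.4 + (64−54.6)²/54.6 + (19−35)²/35
   = 0.864 + 1.618 + 7.314
Sum = 9.80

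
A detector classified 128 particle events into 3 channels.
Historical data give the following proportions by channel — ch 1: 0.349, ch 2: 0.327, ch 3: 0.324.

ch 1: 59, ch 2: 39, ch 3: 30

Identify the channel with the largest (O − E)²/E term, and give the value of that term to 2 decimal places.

ch 1, 4.60

Expected counts E_i = n·p_i: 128×0.349 = 44.672, 128×0.327 = 41.856, 128×0.324 = 41.472.
χ² = (59−44.672)²/44.672 + (39−41.856)²/41.856 + (30−41.472)²/41.472
   = 4.596 + 0.195 + 3.173
The largest term is for ch 1: 4.60.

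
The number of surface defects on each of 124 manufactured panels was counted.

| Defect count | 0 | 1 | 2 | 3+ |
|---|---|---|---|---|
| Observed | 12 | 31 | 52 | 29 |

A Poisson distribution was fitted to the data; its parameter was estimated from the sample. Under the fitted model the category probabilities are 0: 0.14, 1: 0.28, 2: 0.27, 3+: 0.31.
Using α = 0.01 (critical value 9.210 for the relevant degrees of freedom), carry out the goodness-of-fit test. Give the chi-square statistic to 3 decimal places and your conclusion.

Expected counts E_i = n·p_i: 124×0.14 = 17.36, 124×0.28 = 34.72, 124×0.27 = 33.48, 124×0.31 = 38.44.
cat         O        E   (O−E)²/E
0          12    17.36     1.6549
1          31    34.72     0.3986
2          52    33.48    10.2446
3+         29    38.44     2.3183
Sum = 14.616
df = 2. Since 14.616 > 9.210, we reject H₀.

14.616; reject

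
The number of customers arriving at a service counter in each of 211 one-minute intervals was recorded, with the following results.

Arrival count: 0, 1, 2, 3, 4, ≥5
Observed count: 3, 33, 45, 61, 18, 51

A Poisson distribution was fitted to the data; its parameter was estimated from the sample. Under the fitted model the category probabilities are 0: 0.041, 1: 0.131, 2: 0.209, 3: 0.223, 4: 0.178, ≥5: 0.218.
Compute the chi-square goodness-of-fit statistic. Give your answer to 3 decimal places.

19.611

Expected counts E_i = n·p_i: 211×0.041 = 8.651, 211×0.131 = 27.641, 211×0.209 = 44.099, 211×0.223 = 47.053, 211×0.178 = 37.558, 211×0.218 = 45.998.
0: (3 − 8.651)²/8.651 = 31.933801/8.651 = 3.6913
1: (33 − 27.641)²/27.641 = 28.718881/27.641 = 1.0390
2: (45 − 44.099)²/44.099 = 0.811801/44.099 = 0.0184
3: (61 − 47.053)²/47.053 = 194.518809/47.053 = 4.1340
4: (18 − 37.558)²/37.558 = 382.515364/37.558 = 10.1847
≥5: (51 − 45.998)²/45.998 = 25.020004/45.998 = 0.5439
Sum = 19.611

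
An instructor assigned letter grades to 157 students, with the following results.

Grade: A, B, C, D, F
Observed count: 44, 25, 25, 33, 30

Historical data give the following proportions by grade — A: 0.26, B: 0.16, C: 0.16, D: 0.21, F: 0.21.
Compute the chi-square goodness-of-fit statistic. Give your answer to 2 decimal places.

0.52

Expected counts E_i = n·p_i: 157×0.26 = 40.82, 157×0.16 = 25.12, 157×0.16 = 25.12, 157×0.21 = 32.97, 157×0.21 = 32.97.
A: (44 − 40.82)²/40.82 = 10.1124/40.82 = 0.248
B: (25 − 25.12)²/25.12 = 0.0144/25.12 = 0.001
C: (25 − 25.12)²/25.12 = 0.0144/25.12 = 0.001
D: (33 − 32.97)²/32.97 = 0.0009/32.97 = 0.000
F: (30 − 32.97)²/32.97 = 8.8209/32.97 = 0.268
Sum = 0.52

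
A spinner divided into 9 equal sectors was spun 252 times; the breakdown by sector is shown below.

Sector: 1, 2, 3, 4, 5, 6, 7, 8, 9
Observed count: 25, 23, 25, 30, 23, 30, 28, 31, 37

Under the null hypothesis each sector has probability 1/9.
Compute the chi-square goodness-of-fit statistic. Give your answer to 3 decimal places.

5.929

Expected count for each of the 9 categories: 252/9 = 28.
cat         O        E   (O−E)²/E
1          25       28     0.3214
2          23       28     0.8929
3          25       28     0.3214
4          30       28     0.1429
5          23       28     0.8929
6          30       28     0.1429
7          28       28     0.0000
8          31       28     0.3214
9          37       28     2.8929
Sum = 5.929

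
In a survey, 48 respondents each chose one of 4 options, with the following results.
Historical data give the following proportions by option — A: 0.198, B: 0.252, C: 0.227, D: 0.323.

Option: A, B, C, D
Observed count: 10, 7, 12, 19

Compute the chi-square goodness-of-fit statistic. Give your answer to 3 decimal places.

Expected counts E_i = n·p_i: 48×0.198 = 9.504, 48×0.252 = 12.096, 48×0.227 = 10.896, 48×0.323 = 15.504.
cat         O        E   (O−E)²/E
A          10    9.504     0.0259
B           7   12.096     2.1469
C          12   10.896     0.1119
D          19   15.504     0.7883
Sum = 3.073

3.073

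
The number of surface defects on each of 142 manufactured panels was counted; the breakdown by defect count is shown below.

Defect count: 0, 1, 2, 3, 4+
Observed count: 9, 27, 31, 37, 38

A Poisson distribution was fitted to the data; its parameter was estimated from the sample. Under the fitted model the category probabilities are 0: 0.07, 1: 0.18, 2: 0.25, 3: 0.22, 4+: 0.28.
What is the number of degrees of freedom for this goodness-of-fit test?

3

There are k = 5 categories and 1 parameter estimated from the data, so df = 5 − 1 − 1 = 3.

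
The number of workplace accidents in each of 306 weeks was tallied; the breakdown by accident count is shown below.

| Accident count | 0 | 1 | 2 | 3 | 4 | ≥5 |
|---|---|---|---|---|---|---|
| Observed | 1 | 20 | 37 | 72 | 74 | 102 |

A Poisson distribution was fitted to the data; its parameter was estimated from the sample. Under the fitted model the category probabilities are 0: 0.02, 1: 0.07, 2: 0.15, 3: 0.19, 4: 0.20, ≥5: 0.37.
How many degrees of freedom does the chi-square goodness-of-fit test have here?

4

There are k = 6 categories and 1 parameter estimated from the data, so df = 6 − 1 − 1 = 4.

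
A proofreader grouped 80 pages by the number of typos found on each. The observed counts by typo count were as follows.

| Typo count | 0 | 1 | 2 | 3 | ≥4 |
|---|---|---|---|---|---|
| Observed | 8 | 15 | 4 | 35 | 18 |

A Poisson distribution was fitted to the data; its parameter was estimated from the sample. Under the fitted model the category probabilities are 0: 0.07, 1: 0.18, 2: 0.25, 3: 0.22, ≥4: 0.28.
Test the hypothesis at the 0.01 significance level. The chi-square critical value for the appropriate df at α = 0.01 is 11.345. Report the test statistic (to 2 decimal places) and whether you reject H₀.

Expected counts E_i = n·p_i: 80×0.07 = 5.6, 80×0.18 = 14.4, 80×0.25 = 20, 80×0.22 = 17.6, 80×0.28 = 22.4.
cat         O        E   (O−E)²/E
0           8      5.6      1.029
1          15     14.4      0.025
2           4       20     12.800
3          35     17.6     17.202
≥4         18     22.4      0.864
Sum = 31.92
df = 3. Since 31.92 > 11.345, we reject H₀.

31.92; reject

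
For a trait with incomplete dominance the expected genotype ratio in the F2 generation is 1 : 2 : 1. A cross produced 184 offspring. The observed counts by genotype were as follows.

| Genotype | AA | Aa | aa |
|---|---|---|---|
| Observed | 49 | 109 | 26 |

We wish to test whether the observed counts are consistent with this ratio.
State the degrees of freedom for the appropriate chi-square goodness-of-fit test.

2

There are k = 3 categories and no parameters were estimated from the data, so df = 3 − 1 = 2.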